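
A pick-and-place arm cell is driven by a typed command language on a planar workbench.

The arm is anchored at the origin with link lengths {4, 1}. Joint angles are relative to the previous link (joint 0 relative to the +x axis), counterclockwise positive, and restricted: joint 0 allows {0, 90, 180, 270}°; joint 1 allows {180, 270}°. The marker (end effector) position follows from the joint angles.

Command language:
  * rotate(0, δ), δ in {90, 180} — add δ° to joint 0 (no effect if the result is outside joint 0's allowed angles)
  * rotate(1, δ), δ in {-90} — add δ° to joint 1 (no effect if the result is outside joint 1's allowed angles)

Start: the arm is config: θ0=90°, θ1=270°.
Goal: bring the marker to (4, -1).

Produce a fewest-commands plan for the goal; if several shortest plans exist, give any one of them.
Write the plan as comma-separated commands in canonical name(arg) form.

rotate(0, 180), rotate(0, 90)

start: config: θ0=90°, θ1=270°
t=1 rotate(0, 180) ⇒ config: θ0=270°, θ1=270°
t=2 rotate(0, 90) ⇒ config: θ0=0°, θ1=270°
nothing shorter than 2 reaches the goal.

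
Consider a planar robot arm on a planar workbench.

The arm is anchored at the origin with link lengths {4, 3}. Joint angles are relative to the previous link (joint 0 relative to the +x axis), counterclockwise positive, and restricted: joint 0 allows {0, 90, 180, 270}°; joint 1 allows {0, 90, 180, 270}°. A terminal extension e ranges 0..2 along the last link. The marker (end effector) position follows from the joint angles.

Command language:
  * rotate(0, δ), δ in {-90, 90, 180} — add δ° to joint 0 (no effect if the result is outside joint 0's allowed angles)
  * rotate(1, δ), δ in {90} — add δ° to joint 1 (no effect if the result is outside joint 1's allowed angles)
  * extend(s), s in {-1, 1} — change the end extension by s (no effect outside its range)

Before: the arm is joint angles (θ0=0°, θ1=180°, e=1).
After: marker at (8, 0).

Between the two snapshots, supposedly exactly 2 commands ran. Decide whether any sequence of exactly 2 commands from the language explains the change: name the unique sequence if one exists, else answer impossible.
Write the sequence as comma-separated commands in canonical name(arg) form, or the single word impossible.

rotate(1, 90), rotate(1, 90)

t0: joint angles (θ0=0°, θ1=180°, e=1)
1. rotate(1, 90) → joint angles (θ0=0°, θ1=270°, e=1)
2. rotate(1, 90) → joint angles (θ0=0°, θ1=0°, e=1)
no rival 2-sequence matches.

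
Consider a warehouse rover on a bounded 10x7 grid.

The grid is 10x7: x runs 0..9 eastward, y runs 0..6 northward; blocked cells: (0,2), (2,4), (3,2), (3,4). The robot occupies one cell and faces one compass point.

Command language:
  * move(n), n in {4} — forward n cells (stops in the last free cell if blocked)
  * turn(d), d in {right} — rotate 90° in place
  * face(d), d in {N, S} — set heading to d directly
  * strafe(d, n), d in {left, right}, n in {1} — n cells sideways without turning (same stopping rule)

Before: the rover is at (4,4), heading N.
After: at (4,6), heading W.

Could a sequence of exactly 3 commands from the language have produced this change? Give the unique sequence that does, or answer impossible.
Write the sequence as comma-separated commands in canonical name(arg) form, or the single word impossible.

key: move(4) runs into the grid edge before its full distance
start: at (4,4), heading N
[1] after move(4): at (4,6), heading N
[2] after face(S): at (4,6), heading S
[3] after turn(right): at (4,6), heading W
all 216 alternatives checked — unique.

move(4), face(S), turn(right)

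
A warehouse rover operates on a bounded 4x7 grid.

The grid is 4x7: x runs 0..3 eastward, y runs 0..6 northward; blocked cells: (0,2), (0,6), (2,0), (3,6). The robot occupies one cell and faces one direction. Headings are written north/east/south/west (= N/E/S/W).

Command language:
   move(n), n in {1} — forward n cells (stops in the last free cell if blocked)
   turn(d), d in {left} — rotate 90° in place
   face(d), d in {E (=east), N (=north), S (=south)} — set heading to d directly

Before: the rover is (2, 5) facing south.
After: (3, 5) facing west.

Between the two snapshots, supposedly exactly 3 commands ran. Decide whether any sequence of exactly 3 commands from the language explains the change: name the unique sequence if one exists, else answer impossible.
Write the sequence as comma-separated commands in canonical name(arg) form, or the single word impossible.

impossible

checked all 3-command options: none fits.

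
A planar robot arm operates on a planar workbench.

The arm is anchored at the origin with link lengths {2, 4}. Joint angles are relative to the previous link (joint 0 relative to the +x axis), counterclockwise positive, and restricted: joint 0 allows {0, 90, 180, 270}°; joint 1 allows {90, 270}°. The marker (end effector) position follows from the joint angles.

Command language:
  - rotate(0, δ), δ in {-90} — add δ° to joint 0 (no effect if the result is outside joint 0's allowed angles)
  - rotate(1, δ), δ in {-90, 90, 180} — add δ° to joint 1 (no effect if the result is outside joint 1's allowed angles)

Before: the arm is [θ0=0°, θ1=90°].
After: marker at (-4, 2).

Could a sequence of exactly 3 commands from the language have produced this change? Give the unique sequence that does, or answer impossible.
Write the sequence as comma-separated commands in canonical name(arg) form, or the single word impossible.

initial: [θ0=0°, θ1=90°]
t=1 rotate(0, -90) ⇒ [θ0=270°, θ1=90°]
t=2 rotate(0, -90) ⇒ [θ0=180°, θ1=90°]
t=3 rotate(0, -90) ⇒ [θ0=90°, θ1=90°]
no other 3-command option fits: unique.

rotate(0, -90), rotate(0, -90), rotate(0, -90)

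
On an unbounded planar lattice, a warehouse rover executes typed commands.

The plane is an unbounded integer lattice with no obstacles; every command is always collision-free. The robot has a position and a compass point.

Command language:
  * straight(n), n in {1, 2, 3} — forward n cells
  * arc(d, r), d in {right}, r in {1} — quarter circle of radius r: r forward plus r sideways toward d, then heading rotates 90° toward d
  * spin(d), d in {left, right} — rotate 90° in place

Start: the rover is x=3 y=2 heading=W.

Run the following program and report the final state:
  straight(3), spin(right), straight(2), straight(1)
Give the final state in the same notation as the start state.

x=0 y=5 heading=N

begin: x=3 y=2 heading=W
t=1 straight(3) ⇒ x=0 y=2 heading=W
t=2 spin(right) ⇒ x=0 y=2 heading=N
t=3 straight(2) ⇒ x=0 y=4 heading=N
t=4 straight(1) ⇒ x=0 y=5 heading=N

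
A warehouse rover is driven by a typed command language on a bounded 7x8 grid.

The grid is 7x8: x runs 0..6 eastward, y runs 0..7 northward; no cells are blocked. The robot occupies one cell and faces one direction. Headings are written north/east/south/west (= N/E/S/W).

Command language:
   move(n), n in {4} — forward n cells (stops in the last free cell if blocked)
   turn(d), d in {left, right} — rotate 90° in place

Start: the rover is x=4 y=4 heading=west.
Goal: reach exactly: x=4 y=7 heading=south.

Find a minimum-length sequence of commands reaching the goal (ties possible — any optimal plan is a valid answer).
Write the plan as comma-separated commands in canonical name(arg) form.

initial: x=4 y=4 heading=west
[1] after turn(right): x=4 y=4 heading=north
[2] after move(4): x=4 y=7 heading=north
[3] after turn(right): x=4 y=7 heading=east
[4] after turn(right): x=4 y=7 heading=south
no 3-step plan works, so 4 is optimal.

turn(right), move(4), turn(right), turn(right)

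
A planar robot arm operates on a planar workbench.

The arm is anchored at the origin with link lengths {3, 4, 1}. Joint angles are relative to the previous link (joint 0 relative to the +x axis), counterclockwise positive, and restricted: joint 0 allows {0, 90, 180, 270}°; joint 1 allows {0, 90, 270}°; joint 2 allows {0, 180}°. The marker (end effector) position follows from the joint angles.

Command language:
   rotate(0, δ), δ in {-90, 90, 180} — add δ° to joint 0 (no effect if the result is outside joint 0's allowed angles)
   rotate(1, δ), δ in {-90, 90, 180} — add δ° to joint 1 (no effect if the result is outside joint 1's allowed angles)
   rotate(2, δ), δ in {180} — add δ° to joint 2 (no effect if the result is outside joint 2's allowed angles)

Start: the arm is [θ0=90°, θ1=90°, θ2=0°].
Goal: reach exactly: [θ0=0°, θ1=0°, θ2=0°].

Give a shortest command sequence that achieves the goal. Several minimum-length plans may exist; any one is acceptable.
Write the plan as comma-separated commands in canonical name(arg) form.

begin: [θ0=90°, θ1=90°, θ2=0°]
1. rotate(0, -90) → [θ0=0°, θ1=90°, θ2=0°]
2. rotate(1, -90) → [θ0=0°, θ1=0°, θ2=0°]
minimal: 2 command(s), checked below 2.

rotate(0, -90), rotate(1, -90)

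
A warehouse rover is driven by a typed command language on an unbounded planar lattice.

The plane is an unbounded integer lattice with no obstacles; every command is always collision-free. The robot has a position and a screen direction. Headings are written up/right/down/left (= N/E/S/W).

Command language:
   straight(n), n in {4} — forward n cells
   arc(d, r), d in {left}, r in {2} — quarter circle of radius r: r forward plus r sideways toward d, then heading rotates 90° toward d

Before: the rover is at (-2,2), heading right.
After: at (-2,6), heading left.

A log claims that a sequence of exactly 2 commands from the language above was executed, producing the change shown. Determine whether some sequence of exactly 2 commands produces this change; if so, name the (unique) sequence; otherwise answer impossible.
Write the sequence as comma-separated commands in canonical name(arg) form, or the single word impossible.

key: position moved to (-2,6) AND the heading swung to W — translation plus rotation needed
begin: at (-2,2), heading right
t=1 arc(left, 2) ⇒ at (0,4), heading up
t=2 arc(left, 2) ⇒ at (-2,6), heading left
no other 2-command option fits: unique.

arc(left, 2), arc(left, 2)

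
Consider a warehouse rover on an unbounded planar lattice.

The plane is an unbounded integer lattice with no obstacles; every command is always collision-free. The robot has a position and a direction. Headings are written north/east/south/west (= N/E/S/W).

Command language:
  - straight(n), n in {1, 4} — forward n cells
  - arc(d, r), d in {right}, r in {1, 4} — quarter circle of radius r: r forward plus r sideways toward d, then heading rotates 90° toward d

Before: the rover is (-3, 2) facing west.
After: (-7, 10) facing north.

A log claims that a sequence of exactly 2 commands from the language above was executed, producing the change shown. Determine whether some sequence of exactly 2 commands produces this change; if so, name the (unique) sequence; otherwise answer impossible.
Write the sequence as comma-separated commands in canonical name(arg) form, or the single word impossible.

key: order matters: swapping arc(right, 4) and straight(4) lands elsewhere
begin: (-3, 2) facing west
[1] after arc(right, 4): (-7, 6) facing north
[2] after straight(4): (-7, 10) facing north
all 16 alternatives checked — unique.

arc(right, 4), straight(4)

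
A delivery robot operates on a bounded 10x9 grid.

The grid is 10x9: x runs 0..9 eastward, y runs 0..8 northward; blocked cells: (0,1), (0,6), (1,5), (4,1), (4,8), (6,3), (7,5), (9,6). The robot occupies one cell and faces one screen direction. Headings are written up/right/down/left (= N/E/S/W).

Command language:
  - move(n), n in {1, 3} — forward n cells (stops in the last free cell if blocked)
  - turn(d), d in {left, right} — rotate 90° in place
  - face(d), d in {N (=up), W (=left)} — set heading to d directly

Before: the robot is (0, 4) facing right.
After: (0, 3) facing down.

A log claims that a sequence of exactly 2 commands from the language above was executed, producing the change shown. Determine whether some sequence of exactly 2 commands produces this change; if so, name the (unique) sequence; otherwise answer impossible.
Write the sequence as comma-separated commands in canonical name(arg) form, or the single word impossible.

turn(right), move(1)

key: position moved to (0,3) AND the heading swung to S — translation plus rotation needed
from: (0, 4) facing right
t=1 turn(right) ⇒ (0, 4) facing down
t=2 move(1) ⇒ (0, 3) facing down
all 36 alternatives checked — unique.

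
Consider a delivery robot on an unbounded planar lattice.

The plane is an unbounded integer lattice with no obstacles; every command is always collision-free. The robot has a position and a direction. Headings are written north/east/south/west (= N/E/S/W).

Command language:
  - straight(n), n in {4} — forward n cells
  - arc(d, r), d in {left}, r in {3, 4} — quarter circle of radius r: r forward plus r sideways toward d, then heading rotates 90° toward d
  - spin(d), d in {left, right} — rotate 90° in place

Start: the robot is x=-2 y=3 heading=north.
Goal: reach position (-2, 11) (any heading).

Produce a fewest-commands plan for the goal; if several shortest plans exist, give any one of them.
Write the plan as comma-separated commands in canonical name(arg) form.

initial: x=-2 y=3 heading=north
step 1 (straight(4)): x=-2 y=7 heading=north
step 2 (straight(4)): x=-2 y=11 heading=north
minimal: 2 command(s), checked below 2.

straight(4), straight(4)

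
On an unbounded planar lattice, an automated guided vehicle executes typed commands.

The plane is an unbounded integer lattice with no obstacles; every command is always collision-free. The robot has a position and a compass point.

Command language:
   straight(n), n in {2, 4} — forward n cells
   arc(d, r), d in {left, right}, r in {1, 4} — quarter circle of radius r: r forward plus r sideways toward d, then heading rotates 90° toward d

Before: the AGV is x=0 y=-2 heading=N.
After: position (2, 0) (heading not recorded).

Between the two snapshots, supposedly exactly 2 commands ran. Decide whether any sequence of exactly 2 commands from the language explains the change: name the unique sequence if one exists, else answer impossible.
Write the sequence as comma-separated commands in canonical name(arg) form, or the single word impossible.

key: running arc(left, 1) before arc(right, 1) would end elsewhere — order is forced
from: x=0 y=-2 heading=N
[1] after arc(right, 1): x=1 y=-1 heading=E
[2] after arc(left, 1): x=2 y=0 heading=N
uniquely the one of 36 2-step routes that fits.

arc(right, 1), arc(left, 1)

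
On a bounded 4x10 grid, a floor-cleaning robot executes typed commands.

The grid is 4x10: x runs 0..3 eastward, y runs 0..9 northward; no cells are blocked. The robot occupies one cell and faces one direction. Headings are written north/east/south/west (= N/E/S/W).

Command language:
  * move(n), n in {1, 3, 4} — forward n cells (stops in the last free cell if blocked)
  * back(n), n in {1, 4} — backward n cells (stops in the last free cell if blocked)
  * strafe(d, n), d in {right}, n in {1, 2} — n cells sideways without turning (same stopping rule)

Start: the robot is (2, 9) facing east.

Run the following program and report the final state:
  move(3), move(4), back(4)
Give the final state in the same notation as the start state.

begin: (2, 9) facing east
step 1 (move(3)): (3, 9) facing east
step 2 (move(4)): (3, 9) facing east
step 3 (back(4)): (0, 9) facing east

(0, 9) facing east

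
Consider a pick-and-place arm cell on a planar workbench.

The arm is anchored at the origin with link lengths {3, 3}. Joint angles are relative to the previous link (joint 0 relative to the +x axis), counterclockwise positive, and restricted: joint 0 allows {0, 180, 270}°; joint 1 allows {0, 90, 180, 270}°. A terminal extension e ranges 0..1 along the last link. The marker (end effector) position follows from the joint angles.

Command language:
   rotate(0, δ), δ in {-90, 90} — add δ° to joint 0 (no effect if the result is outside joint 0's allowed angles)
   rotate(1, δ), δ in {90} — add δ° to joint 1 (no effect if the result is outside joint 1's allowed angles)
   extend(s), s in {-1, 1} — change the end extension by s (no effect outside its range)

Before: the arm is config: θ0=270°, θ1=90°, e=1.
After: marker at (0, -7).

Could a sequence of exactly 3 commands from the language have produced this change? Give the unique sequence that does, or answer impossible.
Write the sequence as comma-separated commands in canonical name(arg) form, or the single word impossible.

rotate(1, 90), rotate(1, 90), rotate(1, 90)

from: config: θ0=270°, θ1=90°, e=1
step 1 (rotate(1, 90)): config: θ0=270°, θ1=180°, e=1
step 2 (rotate(1, 90)): config: θ0=270°, θ1=270°, e=1
step 3 (rotate(1, 90)): config: θ0=270°, θ1=0°, e=1
no other 3-command option fits: unique.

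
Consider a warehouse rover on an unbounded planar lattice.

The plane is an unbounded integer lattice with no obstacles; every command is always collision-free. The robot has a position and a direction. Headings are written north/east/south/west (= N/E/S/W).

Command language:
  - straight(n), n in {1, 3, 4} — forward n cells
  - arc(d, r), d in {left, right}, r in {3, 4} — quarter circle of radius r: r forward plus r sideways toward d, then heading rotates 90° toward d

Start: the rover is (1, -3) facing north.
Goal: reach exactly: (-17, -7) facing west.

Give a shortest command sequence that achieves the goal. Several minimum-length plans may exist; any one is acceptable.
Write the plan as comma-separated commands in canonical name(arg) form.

from: (1, -3) facing north
t=1 arc(left, 4) ⇒ (-3, 1) facing west
t=2 arc(left, 4) ⇒ (-7, -3) facing south
t=3 arc(right, 4) ⇒ (-11, -7) facing west
t=4 straight(3) ⇒ (-14, -7) facing west
t=5 straight(3) ⇒ (-17, -7) facing west
no 4-step plan works, so 5 is optimal.

arc(left, 4), arc(left, 4), arc(right, 4), straight(3), straight(3)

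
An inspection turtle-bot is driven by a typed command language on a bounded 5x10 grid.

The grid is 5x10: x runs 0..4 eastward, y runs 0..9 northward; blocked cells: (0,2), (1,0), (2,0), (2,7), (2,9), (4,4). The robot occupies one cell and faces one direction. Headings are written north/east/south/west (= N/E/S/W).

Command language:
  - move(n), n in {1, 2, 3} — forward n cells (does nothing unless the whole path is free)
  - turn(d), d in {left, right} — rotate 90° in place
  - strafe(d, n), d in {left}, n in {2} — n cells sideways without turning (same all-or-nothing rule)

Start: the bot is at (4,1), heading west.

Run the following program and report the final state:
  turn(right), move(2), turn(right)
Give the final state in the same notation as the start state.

at (4,3), heading east

from: at (4,1), heading west
step 1 (turn(right)): at (4,1), heading north
step 2 (move(2)): at (4,3), heading north
step 3 (turn(right)): at (4,3), heading east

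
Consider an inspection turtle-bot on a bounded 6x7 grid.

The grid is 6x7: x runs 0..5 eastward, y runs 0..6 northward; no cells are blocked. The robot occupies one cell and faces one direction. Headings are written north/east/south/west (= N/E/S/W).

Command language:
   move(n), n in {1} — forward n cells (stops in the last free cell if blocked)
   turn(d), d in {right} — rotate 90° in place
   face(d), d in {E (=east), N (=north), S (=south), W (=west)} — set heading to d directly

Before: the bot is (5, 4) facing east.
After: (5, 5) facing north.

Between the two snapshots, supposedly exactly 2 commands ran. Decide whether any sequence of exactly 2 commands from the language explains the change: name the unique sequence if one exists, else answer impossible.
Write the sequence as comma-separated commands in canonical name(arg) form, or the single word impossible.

key: running move(1) before face(N) would end elsewhere — order is forced
begin: (5, 4) facing east
t=1 face(N) ⇒ (5, 4) facing north
t=2 move(1) ⇒ (5, 5) facing north
all 36 alternatives checked — unique.

face(N), move(1)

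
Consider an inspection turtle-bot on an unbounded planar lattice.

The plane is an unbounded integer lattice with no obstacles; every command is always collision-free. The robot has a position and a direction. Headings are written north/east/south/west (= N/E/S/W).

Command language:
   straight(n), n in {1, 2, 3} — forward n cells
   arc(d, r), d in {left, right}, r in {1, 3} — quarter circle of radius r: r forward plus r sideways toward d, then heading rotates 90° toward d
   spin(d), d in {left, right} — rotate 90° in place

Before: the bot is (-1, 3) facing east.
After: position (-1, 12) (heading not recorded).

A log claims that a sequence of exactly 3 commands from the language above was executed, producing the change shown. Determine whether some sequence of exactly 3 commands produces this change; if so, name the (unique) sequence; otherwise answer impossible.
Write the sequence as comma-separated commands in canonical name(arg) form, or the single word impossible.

arc(left, 3), straight(3), arc(left, 3)

begin: (-1, 3) facing east
1. arc(left, 3) → (2, 6) facing north
2. straight(3) → (2, 9) facing north
3. arc(left, 3) → (-1, 12) facing west
no other 3-command option fits: unique.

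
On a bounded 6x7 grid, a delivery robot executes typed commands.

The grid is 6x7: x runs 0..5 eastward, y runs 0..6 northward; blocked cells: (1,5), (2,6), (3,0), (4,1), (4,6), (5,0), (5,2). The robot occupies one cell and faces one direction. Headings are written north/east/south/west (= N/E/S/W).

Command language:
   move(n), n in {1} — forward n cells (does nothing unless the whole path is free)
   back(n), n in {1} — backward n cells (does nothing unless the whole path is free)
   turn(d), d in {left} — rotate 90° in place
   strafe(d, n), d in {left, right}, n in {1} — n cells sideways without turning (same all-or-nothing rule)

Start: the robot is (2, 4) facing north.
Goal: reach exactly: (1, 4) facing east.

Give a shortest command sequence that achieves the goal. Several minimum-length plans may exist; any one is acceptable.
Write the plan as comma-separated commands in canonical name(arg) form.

strafe(left, 1), turn(left), turn(left), turn(left)

initial: (2, 4) facing north
1. strafe(left, 1) → (1, 4) facing north
2. turn(left) → (1, 4) facing west
3. turn(left) → (1, 4) facing south
4. turn(left) → (1, 4) facing east
nothing shorter than 4 reaches the goal.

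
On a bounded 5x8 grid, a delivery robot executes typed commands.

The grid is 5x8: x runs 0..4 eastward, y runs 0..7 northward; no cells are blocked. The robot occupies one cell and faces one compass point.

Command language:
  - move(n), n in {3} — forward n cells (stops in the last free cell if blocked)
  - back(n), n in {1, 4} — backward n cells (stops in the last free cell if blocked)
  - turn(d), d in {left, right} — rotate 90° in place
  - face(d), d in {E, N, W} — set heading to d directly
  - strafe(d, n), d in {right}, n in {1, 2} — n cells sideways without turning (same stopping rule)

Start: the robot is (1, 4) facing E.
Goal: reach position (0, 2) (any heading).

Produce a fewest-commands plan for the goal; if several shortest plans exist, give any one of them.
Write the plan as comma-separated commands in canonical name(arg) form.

from: (1, 4) facing E
t=1 strafe(right, 2) ⇒ (1, 2) facing E
t=2 back(4) ⇒ (0, 2) facing E
minimal: 2 command(s), checked below 2.

strafe(right, 2), back(4)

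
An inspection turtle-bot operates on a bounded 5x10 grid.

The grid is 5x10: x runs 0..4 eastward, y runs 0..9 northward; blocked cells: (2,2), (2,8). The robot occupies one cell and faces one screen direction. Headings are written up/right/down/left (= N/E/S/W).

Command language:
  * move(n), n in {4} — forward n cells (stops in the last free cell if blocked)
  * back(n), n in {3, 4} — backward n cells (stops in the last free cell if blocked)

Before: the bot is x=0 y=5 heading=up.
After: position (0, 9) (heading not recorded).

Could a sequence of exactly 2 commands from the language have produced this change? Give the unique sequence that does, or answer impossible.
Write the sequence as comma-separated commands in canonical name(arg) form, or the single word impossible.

key: the second move(4) runs into the grid edge before its full distance
from: x=0 y=5 heading=up
[1] after move(4): x=0 y=9 heading=up
[2] after move(4): x=0 y=9 heading=up
all 9 alternatives checked — unique.

move(4), move(4)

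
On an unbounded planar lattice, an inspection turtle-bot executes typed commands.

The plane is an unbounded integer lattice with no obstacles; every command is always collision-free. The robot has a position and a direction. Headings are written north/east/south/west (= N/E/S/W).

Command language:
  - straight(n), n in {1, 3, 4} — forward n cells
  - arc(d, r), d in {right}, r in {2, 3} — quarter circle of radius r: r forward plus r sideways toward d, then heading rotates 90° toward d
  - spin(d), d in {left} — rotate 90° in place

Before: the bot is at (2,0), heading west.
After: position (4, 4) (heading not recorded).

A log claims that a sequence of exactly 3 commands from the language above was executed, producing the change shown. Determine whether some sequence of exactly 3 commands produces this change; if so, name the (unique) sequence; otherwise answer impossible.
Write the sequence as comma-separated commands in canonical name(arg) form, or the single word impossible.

key: order matters: swapping arc(right, 3) and arc(right, 2) lands elsewhere
t0: at (2,0), heading west
[1] after arc(right, 3): at (-1,3), heading north
[2] after arc(right, 3): at (2,6), heading east
[3] after arc(right, 2): at (4,4), heading south
no rival 3-sequence matches.

arc(right, 3), arc(right, 3), arc(right, 2)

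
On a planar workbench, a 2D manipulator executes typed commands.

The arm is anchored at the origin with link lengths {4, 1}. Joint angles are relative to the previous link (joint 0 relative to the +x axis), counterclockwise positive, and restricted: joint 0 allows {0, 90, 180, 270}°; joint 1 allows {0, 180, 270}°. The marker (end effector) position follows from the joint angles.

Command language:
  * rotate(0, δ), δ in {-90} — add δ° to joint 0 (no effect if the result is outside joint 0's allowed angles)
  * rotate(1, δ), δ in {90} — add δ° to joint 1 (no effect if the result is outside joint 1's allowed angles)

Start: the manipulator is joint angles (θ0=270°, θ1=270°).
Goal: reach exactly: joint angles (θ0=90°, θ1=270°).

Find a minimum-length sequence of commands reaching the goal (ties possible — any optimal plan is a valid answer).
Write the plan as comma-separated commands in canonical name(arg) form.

initial: joint angles (θ0=270°, θ1=270°)
step 1 (rotate(0, -90)): joint angles (θ0=180°, θ1=270°)
step 2 (rotate(0, -90)): joint angles (θ0=90°, θ1=270°)
no 1-step plan works, so 2 is optimal.

rotate(0, -90), rotate(0, -90)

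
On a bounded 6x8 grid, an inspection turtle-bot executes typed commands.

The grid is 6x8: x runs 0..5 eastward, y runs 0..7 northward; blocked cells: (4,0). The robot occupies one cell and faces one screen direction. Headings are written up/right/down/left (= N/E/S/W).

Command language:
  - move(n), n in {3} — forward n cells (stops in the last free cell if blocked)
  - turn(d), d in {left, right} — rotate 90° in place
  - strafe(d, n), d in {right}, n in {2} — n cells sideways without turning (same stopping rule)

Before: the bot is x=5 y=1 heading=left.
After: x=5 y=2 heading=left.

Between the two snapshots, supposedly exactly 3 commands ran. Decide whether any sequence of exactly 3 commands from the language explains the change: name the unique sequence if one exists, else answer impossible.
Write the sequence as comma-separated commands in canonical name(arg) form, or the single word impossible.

checked all 3-command options: none fits.

impossible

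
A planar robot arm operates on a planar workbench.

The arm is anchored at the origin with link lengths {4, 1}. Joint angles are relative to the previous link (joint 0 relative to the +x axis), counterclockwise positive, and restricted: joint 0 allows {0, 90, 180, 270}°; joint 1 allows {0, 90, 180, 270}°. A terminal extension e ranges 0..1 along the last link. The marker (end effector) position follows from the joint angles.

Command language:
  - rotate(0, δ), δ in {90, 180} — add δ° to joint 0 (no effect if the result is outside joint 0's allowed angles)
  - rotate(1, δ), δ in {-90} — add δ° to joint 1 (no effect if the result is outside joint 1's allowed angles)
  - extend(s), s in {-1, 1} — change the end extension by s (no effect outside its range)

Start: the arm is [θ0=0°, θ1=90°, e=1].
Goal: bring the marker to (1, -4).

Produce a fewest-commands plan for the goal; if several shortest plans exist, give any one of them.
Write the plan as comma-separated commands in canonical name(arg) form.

extend(-1), rotate(0, 90), rotate(0, 180)

initial: [θ0=0°, θ1=90°, e=1]
[1] after extend(-1): [θ0=0°, θ1=90°, e=0]
[2] after rotate(0, 90): [θ0=90°, θ1=90°, e=0]
[3] after rotate(0, 180): [θ0=270°, θ1=90°, e=0]
shorter routes all fall short; 3 is best.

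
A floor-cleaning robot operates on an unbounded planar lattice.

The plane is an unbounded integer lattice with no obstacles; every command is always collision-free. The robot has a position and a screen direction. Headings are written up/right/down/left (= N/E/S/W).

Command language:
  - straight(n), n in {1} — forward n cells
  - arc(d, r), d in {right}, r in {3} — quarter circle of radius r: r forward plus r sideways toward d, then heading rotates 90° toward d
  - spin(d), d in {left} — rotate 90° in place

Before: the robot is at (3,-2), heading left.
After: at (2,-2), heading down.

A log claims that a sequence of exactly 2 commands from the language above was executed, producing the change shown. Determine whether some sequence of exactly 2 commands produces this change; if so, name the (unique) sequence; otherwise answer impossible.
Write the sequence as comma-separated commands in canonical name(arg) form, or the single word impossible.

key: running spin(left) before straight(1) would end elsewhere — order is forced
from: at (3,-2), heading left
[1] after straight(1): at (2,-2), heading left
[2] after spin(left): at (2,-2), heading down
no rival 2-sequence matches.

straight(1), spin(left)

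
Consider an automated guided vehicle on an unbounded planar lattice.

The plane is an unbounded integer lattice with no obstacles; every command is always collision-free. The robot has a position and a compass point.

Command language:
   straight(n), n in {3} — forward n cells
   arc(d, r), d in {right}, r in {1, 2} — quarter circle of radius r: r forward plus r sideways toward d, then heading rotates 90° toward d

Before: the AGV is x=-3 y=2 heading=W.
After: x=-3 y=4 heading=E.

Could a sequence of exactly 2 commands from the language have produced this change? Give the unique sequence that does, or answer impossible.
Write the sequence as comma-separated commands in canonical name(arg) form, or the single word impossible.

arc(right, 1), arc(right, 1)

key: cell and facing (now E) both changed — the 2 commands mix motion and turning
initial: x=-3 y=2 heading=W
[1] after arc(right, 1): x=-4 y=3 heading=N
[2] after arc(right, 1): x=-3 y=4 heading=E
uniquely the one of 9 2-step routes that fits.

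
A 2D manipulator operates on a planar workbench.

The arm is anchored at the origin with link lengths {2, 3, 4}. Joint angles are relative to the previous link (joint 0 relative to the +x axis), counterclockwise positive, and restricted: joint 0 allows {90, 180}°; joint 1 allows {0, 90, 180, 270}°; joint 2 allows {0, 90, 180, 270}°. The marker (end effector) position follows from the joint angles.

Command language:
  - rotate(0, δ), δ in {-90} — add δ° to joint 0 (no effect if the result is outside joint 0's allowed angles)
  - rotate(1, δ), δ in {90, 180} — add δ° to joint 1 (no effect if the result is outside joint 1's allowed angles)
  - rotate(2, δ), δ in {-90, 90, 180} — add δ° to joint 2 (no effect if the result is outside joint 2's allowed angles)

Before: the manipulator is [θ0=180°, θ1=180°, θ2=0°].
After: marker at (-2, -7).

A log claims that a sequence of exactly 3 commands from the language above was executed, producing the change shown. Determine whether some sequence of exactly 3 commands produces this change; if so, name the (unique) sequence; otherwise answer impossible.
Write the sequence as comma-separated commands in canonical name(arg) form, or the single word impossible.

rotate(1, 90), rotate(1, 90), rotate(1, 90)

t0: [θ0=180°, θ1=180°, θ2=0°]
step 1 (rotate(1, 90)): [θ0=180°, θ1=270°, θ2=0°]
step 2 (rotate(1, 90)): [θ0=180°, θ1=0°, θ2=0°]
step 3 (rotate(1, 90)): [θ0=180°, θ1=90°, θ2=0°]
no other 3-command option fits: unique.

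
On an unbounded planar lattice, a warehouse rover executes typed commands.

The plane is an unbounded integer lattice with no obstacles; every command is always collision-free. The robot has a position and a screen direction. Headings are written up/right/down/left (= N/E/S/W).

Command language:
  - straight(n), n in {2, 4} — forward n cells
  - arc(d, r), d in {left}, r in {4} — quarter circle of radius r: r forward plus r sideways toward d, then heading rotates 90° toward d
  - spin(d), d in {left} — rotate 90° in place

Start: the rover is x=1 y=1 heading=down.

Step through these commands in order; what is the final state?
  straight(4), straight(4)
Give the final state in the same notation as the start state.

begin: x=1 y=1 heading=down
step 1 (straight(4)): x=1 y=-3 heading=down
step 2 (straight(4)): x=1 y=-7 heading=down

x=1 y=-7 heading=down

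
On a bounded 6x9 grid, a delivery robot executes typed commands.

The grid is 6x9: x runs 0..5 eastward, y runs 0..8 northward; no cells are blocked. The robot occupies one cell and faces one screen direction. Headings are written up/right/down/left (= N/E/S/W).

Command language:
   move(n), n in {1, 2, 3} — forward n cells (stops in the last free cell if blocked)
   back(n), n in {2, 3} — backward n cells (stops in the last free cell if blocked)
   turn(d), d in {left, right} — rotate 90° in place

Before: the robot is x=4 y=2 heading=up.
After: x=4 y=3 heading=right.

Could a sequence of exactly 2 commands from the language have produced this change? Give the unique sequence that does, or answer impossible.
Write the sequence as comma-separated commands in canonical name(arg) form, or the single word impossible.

key: position moved to (4,3) AND the heading swung to E — translation plus rotation needed
from: x=4 y=2 heading=up
step 1 (move(1)): x=4 y=3 heading=up
step 2 (turn(right)): x=4 y=3 heading=right
no rival 2-sequence matches.

move(1), turn(right)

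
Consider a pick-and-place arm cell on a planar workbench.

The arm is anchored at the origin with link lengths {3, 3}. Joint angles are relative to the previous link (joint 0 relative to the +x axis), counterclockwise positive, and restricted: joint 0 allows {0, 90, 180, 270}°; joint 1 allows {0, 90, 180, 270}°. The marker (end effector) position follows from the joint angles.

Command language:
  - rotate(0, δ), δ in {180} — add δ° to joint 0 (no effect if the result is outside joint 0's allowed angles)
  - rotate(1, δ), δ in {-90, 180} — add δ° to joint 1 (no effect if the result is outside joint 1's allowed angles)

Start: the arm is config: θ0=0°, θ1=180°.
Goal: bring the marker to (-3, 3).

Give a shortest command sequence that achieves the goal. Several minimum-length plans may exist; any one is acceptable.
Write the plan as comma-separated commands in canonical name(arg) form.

rotate(1, -90), rotate(0, 180), rotate(1, 180)

start: config: θ0=0°, θ1=180°
t=1 rotate(1, -90) ⇒ config: θ0=0°, θ1=90°
t=2 rotate(0, 180) ⇒ config: θ0=180°, θ1=90°
t=3 rotate(1, 180) ⇒ config: θ0=180°, θ1=270°
minimal: 3 command(s), checked below 3.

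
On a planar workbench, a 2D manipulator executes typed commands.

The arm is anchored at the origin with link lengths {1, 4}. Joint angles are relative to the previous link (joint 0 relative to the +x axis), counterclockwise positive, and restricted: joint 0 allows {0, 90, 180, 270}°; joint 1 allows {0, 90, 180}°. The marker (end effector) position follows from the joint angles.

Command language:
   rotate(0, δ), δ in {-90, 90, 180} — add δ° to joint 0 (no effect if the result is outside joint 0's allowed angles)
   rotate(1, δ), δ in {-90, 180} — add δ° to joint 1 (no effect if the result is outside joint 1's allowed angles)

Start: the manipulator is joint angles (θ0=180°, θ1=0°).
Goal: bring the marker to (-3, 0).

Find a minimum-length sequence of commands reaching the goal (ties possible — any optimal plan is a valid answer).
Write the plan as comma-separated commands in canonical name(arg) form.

rotate(1, 180), rotate(0, 180)

initial: joint angles (θ0=180°, θ1=0°)
1. rotate(1, 180) → joint angles (θ0=180°, θ1=180°)
2. rotate(0, 180) → joint angles (θ0=0°, θ1=180°)
no 1-step plan works, so 2 is optimal.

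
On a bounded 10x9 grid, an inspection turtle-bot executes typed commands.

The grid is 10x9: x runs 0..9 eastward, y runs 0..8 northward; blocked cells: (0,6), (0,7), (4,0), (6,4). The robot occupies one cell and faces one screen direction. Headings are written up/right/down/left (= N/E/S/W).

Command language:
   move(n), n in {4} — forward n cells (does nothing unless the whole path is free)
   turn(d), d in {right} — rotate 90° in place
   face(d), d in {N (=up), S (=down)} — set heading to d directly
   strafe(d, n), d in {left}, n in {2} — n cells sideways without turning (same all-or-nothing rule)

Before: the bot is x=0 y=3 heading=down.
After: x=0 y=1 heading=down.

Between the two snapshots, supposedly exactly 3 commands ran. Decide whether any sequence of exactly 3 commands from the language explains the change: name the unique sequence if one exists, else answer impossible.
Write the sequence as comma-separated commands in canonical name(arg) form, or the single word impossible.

key: heading stays S — rotations cancel among the 3 commands
initial: x=0 y=3 heading=down
step 1 (turn(right)): x=0 y=3 heading=left
step 2 (strafe(left, 2)): x=0 y=1 heading=left
step 3 (face(S)): x=0 y=1 heading=down
no other 3-command option fits: unique.

turn(right), strafe(left, 2), face(S)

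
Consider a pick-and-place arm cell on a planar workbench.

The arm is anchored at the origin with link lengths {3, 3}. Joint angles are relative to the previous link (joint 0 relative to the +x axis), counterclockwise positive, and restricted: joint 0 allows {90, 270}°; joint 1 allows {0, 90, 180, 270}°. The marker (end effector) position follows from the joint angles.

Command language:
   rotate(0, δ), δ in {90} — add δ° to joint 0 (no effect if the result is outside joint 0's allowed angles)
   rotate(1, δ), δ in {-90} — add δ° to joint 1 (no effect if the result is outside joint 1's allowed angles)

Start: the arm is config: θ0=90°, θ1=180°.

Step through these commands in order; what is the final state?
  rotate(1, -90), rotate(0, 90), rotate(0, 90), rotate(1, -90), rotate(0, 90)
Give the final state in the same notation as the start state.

from: config: θ0=90°, θ1=180°
[1] after rotate(1, -90): config: θ0=90°, θ1=90°
[2] after rotate(0, 90): config: θ0=90°, θ1=90°
[3] after rotate(0, 90): config: θ0=90°, θ1=90°
[4] after rotate(1, -90): config: θ0=90°, θ1=0°
[5] after rotate(0, 90): config: θ0=90°, θ1=0°

config: θ0=90°, θ1=0°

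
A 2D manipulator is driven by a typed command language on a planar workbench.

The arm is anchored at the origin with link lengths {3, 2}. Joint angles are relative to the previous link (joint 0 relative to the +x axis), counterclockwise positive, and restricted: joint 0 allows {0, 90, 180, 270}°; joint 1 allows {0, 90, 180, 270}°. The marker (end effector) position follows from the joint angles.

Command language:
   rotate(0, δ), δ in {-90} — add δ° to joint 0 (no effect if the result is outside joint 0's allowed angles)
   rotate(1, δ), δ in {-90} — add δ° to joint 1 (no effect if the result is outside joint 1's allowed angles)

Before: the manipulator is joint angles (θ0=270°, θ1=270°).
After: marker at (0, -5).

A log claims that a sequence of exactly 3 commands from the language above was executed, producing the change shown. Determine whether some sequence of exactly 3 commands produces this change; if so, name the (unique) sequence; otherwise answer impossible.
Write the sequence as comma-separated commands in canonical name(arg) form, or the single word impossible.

rotate(1, -90), rotate(1, -90), rotate(1, -90)

begin: joint angles (θ0=270°, θ1=270°)
[1] after rotate(1, -90): joint angles (θ0=270°, θ1=180°)
[2] after rotate(1, -90): joint angles (θ0=270°, θ1=90°)
[3] after rotate(1, -90): joint angles (θ0=270°, θ1=0°)
no other 3-command option fits: unique.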